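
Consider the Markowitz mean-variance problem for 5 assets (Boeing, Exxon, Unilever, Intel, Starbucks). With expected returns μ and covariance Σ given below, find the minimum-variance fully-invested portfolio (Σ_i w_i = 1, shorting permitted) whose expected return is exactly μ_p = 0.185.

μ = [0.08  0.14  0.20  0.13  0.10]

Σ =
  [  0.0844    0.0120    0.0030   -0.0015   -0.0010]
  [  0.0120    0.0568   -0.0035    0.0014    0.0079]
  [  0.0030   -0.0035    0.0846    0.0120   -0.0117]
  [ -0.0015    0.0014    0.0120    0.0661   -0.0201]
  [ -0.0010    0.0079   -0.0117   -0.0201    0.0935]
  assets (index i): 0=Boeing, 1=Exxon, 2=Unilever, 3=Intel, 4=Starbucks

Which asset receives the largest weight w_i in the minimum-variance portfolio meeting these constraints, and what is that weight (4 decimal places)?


u=Σ⁻¹μ = [0.6038  2.2098  2.3746  1.9936  1.6150]
v=Σ⁻¹𝟙 = [9.9717  13.7180  11.6098  17.4728  14.8517]
a=μᵀu=1.253274  b=𝟙ᵀu=8.796865  c=𝟙ᵀv=67.624141  D=ac−b²=7.366723
λ₁=(c·0.185−b)/D = (67.624141·0.185−8.796865)/7.366723 = 0.504105
λ₂=(a−b·0.185)/D = (1.253274−8.796865·0.185)/7.366723 = -0.050789
w* = 0.504105·u + -0.050789·v:
  w_0 = 0.504105·0.6038 + -0.050789·9.9717 = -0.2021  (Boeing)
  w_1 = 0.504105·2.2098 + -0.050789·13.7180 = 0.4172  (Exxon)
  w_2 = 0.504105·2.3746 + -0.050789·11.6098 = 0.6074  (Unilever)
  w_3 = 0.504105·1.9936 + -0.050789·17.4728 = 0.1176  (Intel)
  w_4 = 0.504105·1.6150 + -0.050789·14.8517 = 0.0598  (Starbucks)
Σw_i=1.0000  μᵀw=0.1850
σ²=wᵀΣw=λ₁·μ_p+λ₂ = 0.504105·0.185 + -0.050789 = 0.042471 ≈ 0.0425

Unilever (0.6074)


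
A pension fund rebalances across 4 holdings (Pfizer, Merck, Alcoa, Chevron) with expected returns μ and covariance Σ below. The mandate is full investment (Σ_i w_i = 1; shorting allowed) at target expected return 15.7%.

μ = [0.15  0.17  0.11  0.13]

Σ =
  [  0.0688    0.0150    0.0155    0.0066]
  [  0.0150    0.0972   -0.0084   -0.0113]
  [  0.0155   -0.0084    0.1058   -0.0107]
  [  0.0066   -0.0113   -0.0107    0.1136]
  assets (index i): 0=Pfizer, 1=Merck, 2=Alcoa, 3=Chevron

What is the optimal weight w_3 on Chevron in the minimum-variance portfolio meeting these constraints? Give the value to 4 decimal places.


0.1644

x=Σ⁻¹μ = [1.4123  1.7832  1.1103  1.3443]
y=Σ⁻¹𝟙 = [8.8802  10.9884  10.0678  10.3282]
a=μᵀx=0.811895  b=𝟙ᵀx=5.650186  c=𝟙ᵀy=40.264618  D=ac−b²=0.766028
λ₁=(c·0.157−b)/D = (40.264618·0.157−5.650186)/0.766028 = 0.876417
λ₂=(a−b·0.157)/D = (0.811895−5.650186·0.157)/0.766028 = -0.098149
w* = 0.876417·x + -0.098149·y:
  w_0 = 0.876417·1.4123 + -0.098149·8.8802 = 0.3662  (Pfizer)
  w_1 = 0.876417·1.7832 + -0.098149·10.9884 = 0.4844  (Merck)
  w_2 = 0.876417·1.1103 + -0.098149·10.0678 = -0.0150  (Alcoa)
  w_3 = 0.876417·1.3443 + -0.098149·10.3282 = 0.1644  (Chevron)
Σw_i=1.0000  μᵀw=0.1570
σ²=wᵀΣw=λ₁·μ_p+λ₂ = 0.876417·0.157 + -0.098149 = 0.039449 ≈ 0.0394


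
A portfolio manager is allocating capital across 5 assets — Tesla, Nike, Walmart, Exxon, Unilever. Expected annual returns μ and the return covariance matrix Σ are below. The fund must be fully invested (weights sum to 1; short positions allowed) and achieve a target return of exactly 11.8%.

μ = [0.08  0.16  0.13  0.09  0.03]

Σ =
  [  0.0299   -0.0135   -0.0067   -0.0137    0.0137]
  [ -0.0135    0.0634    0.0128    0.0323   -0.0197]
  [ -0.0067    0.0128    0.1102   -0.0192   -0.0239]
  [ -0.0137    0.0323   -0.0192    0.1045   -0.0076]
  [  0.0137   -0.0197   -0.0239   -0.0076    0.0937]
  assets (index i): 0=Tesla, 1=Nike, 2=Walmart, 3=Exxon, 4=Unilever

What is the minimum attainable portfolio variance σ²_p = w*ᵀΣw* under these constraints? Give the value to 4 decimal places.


p=Σ⁻¹μ = [4.3782  2.9797  1.4020  0.8250  0.7310]
q=Σ⁻¹𝟙 = [45.7613  19.9550  14.6204  13.0298  12.9630]
a=μᵀp=1.105451  b=𝟙ᵀp=10.315927  c=𝟙ᵀq=106.329532  D=ac−b²=11.123700
λ₁=(c·0.118−b)/D = (106.329532·0.118−10.315927)/11.123700 = 0.200559
λ₂=(a−b·0.118)/D = (1.105451−10.315927·0.118)/11.123700 = -0.010053
w* = 0.200559·p + -0.010053·q:
  w_0 = 0.200559·4.3782 + -0.010053·45.7613 = 0.4180  (Tesla)
  w_1 = 0.200559·2.9797 + -0.010053·19.9550 = 0.3970  (Nike)
  w_2 = 0.200559·1.4020 + -0.010053·14.6204 = 0.1342  (Walmart)
  w_3 = 0.200559·0.8250 + -0.010053·13.0298 = 0.0345  (Exxon)
  w_4 = 0.200559·0.7310 + -0.010053·12.9630 = 0.0163  (Unilever)
Σw_i=1.0000  μᵀw=0.1180
σ²=wᵀΣw=λ₁·μ_p+λ₂ = 0.200559·0.118 + -0.010053 = 0.013613 ≈ 0.0136

0.0136


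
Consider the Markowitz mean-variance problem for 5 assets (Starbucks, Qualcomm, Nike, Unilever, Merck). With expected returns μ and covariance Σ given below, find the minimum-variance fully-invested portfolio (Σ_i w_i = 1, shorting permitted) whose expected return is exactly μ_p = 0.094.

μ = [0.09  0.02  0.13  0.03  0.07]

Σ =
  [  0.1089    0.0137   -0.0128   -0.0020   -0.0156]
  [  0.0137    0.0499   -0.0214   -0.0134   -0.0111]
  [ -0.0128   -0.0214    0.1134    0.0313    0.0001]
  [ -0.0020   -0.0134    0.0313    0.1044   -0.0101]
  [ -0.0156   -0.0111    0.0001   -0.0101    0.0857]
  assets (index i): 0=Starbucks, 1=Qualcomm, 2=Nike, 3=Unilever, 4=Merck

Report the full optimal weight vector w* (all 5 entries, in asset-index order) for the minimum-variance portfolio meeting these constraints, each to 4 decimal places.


p=Σ⁻¹μ = [1.0325  1.0147  1.4195  0.1230  1.1490]
q=Σ⁻¹𝟙 = [9.7556  29.9510  12.3190  11.7246  18.6911]
a=μᵀp=0.381867  b=𝟙ᵀp=4.738612  c=𝟙ᵀq=82.441390  D=ac−b²=9.027196
λ₁=(c·0.094−b)/D = (82.441390·0.094−4.738612)/9.027196 = 0.333534
λ₂=(a−b·0.094)/D = (0.381867−4.738612·0.094)/9.027196 = -0.007041
w* = 0.333534·p + -0.007041·q:
  w_0 = 0.333534·1.0325 + -0.007041·9.7556 = 0.2757  (Starbucks)
  w_1 = 0.333534·1.0147 + -0.007041·29.9510 = 0.1275  (Qualcomm)
  w_2 = 0.333534·1.4195 + -0.007041·12.3190 = 0.3867  (Nike)
  w_3 = 0.333534·0.1230 + -0.007041·11.7246 = -0.0415  (Unilever)
  w_4 = 0.333534·1.1490 + -0.007041·18.6911 = 0.2516  (Merck)
Σw_i=1.0000  μᵀw=0.0940
σ²=wᵀΣw=λ₁·μ_p+λ₂ = 0.333534·0.094 + -0.007041 = 0.024311 ≈ 0.0243

0.2757  0.1275  0.3867  -0.0415  0.2516


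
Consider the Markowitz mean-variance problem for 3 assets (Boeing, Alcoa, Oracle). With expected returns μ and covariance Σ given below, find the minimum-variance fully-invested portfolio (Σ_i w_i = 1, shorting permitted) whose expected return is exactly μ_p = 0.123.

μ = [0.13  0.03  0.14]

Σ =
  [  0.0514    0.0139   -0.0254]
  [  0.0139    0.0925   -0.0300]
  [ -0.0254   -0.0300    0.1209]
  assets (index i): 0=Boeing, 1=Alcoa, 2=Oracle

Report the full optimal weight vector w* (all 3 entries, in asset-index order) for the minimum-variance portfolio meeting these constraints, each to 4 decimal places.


u=Σ⁻¹μ = [3.3850  0.4588  1.9830]
v=Σ⁻¹𝟙 = [24.2063  12.5122  16.4616]
a=μᵀu=0.731437  b=𝟙ᵀu=5.826811  c=𝟙ᵀv=53.180131  D=ac−b²=4.946173
λ₁=(c·0.123−b)/D = (53.180131·0.123−5.826811)/4.946173 = 0.144424
λ₂=(a−b·0.123)/D = (0.731437−5.826811·0.123)/4.946173 = 0.002980
w* = 0.144424·u + 0.002980·v:
  w_0 = 0.144424·3.3850 + 0.002980·24.2063 = 0.5610  (Boeing)
  w_1 = 0.144424·0.4588 + 0.002980·12.5122 = 0.1035  (Alcoa)
  w_2 = 0.144424·1.9830 + 0.002980·16.4616 = 0.3354  (Oracle)
Σw_i=1.0000  μᵀw=0.1230
σ²=wᵀΣw=λ₁·μ_p+λ₂ = 0.144424·0.123 + 0.002980 = 0.020744 ≈ 0.0207

0.5610  0.1035  0.3354


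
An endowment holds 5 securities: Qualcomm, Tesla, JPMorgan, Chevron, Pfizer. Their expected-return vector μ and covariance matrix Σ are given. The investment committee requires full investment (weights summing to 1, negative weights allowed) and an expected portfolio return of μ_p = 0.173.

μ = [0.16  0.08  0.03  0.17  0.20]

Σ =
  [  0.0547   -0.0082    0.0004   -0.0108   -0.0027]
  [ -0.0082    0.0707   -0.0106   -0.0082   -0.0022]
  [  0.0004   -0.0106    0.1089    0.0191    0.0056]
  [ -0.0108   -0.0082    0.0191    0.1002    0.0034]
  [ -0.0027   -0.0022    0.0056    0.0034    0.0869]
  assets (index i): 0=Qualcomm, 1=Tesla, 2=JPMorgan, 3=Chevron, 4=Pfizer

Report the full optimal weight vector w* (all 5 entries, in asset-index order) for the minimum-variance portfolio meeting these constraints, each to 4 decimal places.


0.4037  0.1383  -0.0779  0.2501  0.2859

p=Σ⁻¹μ = [3.7577  1.8861  -0.0609  2.1867  2.3844]
q=Σ⁻¹𝟙 = [24.2144  19.9812  8.2864  12.2468  11.7525]
a=μᵀp=1.598889  b=𝟙ᵀp=10.153868  c=𝟙ᵀq=76.481417  D=ac−b²=19.184263
λ₁=(c·0.173−b)/D = (76.481417·0.173−10.153868)/19.184263 = 0.160414
λ₂=(a−b·0.173)/D = (1.598889−10.153868·0.173)/19.184263 = -0.008222
w* = 0.160414·p + -0.008222·q:
  w_0 = 0.160414·3.7577 + -0.008222·24.2144 = 0.4037  (Qualcomm)
  w_1 = 0.160414·1.8861 + -0.008222·19.9812 = 0.1383  (Tesla)
  w_2 = 0.160414·-0.0609 + -0.008222·8.2864 = -0.0779  (JPMorgan)
  w_3 = 0.160414·2.1867 + -0.008222·12.2468 = 0.2501  (Chevron)
  w_4 = 0.160414·2.3844 + -0.008222·11.7525 = 0.2859  (Pfizer)
Σw_i=1.0000  μᵀw=0.1730
σ²=wᵀΣw=λ₁·μ_p+λ₂ = 0.160414·0.173 + -0.008222 = 0.019530 ≈ 0.0195


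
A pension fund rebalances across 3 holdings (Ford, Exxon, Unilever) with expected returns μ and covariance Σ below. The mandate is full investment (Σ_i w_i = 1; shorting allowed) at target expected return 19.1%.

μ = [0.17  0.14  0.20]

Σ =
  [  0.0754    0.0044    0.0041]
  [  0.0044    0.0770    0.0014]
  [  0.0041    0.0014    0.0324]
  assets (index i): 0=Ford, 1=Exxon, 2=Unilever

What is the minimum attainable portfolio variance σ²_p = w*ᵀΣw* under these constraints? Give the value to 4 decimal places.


p=Σ⁻¹μ = [1.8417  1.6062  5.8704]
q=Σ⁻¹𝟙 = [10.9973  11.8320  28.9613]
a=μᵀp=1.712034  b=𝟙ᵀp=9.318288  c=𝟙ᵀq=51.790645  D=ac−b²=1.836863
λ₁=(c·0.191−b)/D = (51.790645·0.191−9.318288)/1.836863 = 0.312340
λ₂=(a−b·0.191)/D = (1.712034−9.318288·0.191)/1.836863 = -0.036888
w* = 0.312340·p + -0.036888·q:
  w_0 = 0.312340·1.8417 + -0.036888·10.9973 = 0.1696  (Ford)
  w_1 = 0.312340·1.6062 + -0.036888·11.8320 = 0.0652  (Exxon)
  w_2 = 0.312340·5.8704 + -0.036888·28.9613 = 0.7652  (Unilever)
Σw_i=1.0000  μᵀw=0.1910
σ²=wᵀΣw=λ₁·μ_p+λ₂ = 0.312340·0.191 + -0.036888 = 0.022769 ≈ 0.0228

0.0228


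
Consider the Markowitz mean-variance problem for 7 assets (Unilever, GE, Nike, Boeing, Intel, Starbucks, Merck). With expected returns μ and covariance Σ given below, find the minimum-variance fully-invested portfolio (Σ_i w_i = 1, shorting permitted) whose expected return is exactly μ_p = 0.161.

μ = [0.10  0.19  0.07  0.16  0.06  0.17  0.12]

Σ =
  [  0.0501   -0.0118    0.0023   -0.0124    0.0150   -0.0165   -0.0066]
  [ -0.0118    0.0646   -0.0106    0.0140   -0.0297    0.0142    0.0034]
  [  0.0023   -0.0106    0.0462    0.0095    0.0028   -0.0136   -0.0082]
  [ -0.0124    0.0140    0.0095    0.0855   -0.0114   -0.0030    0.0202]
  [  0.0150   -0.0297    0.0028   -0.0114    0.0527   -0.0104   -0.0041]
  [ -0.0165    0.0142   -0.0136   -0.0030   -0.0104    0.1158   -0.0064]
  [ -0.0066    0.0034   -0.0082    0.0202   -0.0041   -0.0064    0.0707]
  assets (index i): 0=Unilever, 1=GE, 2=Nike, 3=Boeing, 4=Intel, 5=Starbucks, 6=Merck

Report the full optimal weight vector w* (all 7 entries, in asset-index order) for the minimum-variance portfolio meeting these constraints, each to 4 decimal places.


0.2183  0.3925  -0.0726  0.1948  0.0379  0.1748  0.0544

g=Σ⁻¹μ = [3.2129  4.8406  3.0049  1.2647  3.6615  2.1662  2.1601]
h=Σ⁻¹𝟙 = [25.6957  36.4943  33.6728  6.3221  36.6304  16.3626  20.4926]
a=μᵀg=2.500829  b=𝟙ᵀg=20.310703  c=𝟙ᵀh=175.670591  D=ac−b²=26.797457
λ₁=(c·0.161−b)/D = (175.670591·0.161−20.310703)/26.797457 = 0.297501
λ₂=(a−b·0.161)/D = (2.500829−20.310703·0.161)/26.797457 = -0.028704
w* = 0.297501·g + -0.028704·h:
  w_0 = 0.297501·3.2129 + -0.028704·25.6957 = 0.2183  (Unilever)
  w_1 = 0.297501·4.8406 + -0.028704·36.4943 = 0.3925  (GE)
  w_2 = 0.297501·3.0049 + -0.028704·33.6728 = -0.0726  (Nike)
  w_3 = 0.297501·1.2647 + -0.028704·6.3221 = 0.1948  (Boeing)
  w_4 = 0.297501·3.6615 + -0.028704·36.6304 = 0.0379  (Intel)
  w_5 = 0.297501·2.1662 + -0.028704·16.3626 = 0.1748  (Starbucks)
  w_6 = 0.297501·2.1601 + -0.028704·20.4926 = 0.0544  (Merck)
Σw_i=1.0000  μᵀw=0.1610
σ²=wᵀΣw=λ₁·μ_p+λ₂ = 0.297501·0.161 + -0.028704 = 0.019194 ≈ 0.0192


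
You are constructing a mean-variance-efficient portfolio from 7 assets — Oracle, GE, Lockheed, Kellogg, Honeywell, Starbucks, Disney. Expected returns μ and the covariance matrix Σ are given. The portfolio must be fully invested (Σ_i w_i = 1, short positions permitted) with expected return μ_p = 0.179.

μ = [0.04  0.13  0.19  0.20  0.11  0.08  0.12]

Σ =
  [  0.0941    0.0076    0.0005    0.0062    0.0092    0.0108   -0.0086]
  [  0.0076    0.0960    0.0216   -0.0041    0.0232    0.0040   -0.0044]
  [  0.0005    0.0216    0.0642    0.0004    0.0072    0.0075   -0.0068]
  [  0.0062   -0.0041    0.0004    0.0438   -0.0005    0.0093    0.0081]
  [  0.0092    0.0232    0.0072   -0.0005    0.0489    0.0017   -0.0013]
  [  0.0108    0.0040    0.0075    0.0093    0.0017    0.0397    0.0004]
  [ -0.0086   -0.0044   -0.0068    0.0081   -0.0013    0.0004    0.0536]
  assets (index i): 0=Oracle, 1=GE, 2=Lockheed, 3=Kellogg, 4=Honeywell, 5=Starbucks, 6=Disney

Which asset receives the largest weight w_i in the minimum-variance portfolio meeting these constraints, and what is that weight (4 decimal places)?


Kellogg (0.4496)

p=Σ⁻¹μ = [0.0761  0.5963  2.7251  4.1491  1.6357  0.3568  2.0557]
q=Σ⁻¹𝟙 = [7.7128  4.1798  12.5390  15.1557  15.2980  15.8960  19.7902]
a=μᵀp=1.883296  b=𝟙ᵀp=11.594713  c=𝟙ᵀq=90.571450  D=ac−b²=36.135503
λ₁=(c·0.179−b)/D = (90.571450·0.179−11.594713)/36.135503 = 0.127785
λ₂=(a−b·0.179)/D = (1.883296−11.594713·0.179)/36.135503 = -0.005318
w* = 0.127785·p + -0.005318·q:
  w_0 = 0.127785·0.0761 + -0.005318·7.7128 = -0.0313  (Oracle)
  w_1 = 0.127785·0.5963 + -0.005318·4.1798 = 0.0540  (GE)
  w_2 = 0.127785·2.7251 + -0.005318·12.5390 = 0.2815  (Lockheed)
  w_3 = 0.127785·4.1491 + -0.005318·15.1557 = 0.4496  (Kellogg)
  w_4 = 0.127785·1.6357 + -0.005318·15.2980 = 0.1277  (Honeywell)
  w_5 = 0.127785·0.3568 + -0.005318·15.8960 = -0.0389  (Starbucks)
  w_6 = 0.127785·2.0557 + -0.005318·19.7902 = 0.1574  (Disney)
Σw_i=1.0000  μᵀw=0.1790
σ²=wᵀΣw=λ₁·μ_p+λ₂ = 0.127785·0.179 + -0.005318 = 0.017556 ≈ 0.0176


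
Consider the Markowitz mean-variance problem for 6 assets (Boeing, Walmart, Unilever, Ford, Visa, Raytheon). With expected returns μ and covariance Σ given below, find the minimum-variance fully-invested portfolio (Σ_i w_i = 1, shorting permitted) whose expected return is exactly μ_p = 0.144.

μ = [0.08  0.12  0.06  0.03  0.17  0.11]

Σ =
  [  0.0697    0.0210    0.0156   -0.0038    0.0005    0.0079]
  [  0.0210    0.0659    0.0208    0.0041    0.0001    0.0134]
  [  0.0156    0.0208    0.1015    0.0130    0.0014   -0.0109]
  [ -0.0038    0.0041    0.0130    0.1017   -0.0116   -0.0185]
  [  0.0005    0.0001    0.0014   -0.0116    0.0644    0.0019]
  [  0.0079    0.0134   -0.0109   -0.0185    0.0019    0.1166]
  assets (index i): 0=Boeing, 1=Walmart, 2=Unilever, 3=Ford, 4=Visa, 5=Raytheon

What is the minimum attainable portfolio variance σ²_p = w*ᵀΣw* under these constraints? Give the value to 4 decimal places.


g=Σ⁻¹μ = [0.6260  1.3479  0.1800  0.7035  2.7311  0.8300]
h=Σ⁻¹𝟙 = [10.3499  7.2931  5.8850  12.8516  17.3476  9.3435]
a=μᵀg=0.799335  b=𝟙ᵀg=6.418680  c=𝟙ᵀh=63.070666  D=ac−b²=9.215168
λ₁=(c·0.144−b)/D = (63.070666·0.144−6.418680)/9.215168 = 0.289034
λ₂=(a−b·0.144)/D = (0.799335−6.418680·0.144)/9.215168 = -0.013560
w* = 0.289034·g + -0.013560·h:
  w_0 = 0.289034·0.6260 + -0.013560·10.3499 = 0.0406  (Boeing)
  w_1 = 0.289034·1.3479 + -0.013560·7.2931 = 0.2907  (Walmart)
  w_2 = 0.289034·0.1800 + -0.013560·5.8850 = -0.0278  (Unilever)
  w_3 = 0.289034·0.7035 + -0.013560·12.8516 = 0.0291  (Ford)
  w_4 = 0.289034·2.7311 + -0.013560·17.3476 = 0.5542  (Visa)
  w_5 = 0.289034·0.8300 + -0.013560·9.3435 = 0.1132  (Raytheon)
Σw_i=1.0000  μᵀw=0.1440
σ²=wᵀΣw=λ₁·μ_p+λ₂ = 0.289034·0.144 + -0.013560 = 0.028061 ≈ 0.0281

0.0281


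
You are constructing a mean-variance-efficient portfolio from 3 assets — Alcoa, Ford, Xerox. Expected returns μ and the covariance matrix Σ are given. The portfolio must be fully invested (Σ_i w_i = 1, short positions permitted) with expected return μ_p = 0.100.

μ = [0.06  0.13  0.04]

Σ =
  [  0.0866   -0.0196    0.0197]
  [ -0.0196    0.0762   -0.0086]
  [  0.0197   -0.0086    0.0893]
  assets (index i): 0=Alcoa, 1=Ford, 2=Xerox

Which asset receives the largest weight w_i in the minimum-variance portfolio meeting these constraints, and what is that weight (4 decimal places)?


x=Σ⁻¹μ = [1.0579  2.0244  0.4095]
y=Σ⁻¹𝟙 = [13.2771  17.6637  9.9703]
a=μᵀx=0.343018  b=𝟙ᵀx=3.491720  c=𝟙ᵀy=40.911100  D=ac−b²=1.841120
λ₁=(c·0.100−b)/D = (40.911100·0.100−3.491720)/1.841120 = 0.325557
λ₂=(a−b·0.100)/D = (0.343018−3.491720·0.100)/1.841120 = -0.003343
w* = 0.325557·x + -0.003343·y:
  w_0 = 0.325557·1.0579 + -0.003343·13.2771 = 0.3000  (Alcoa)
  w_1 = 0.325557·2.0244 + -0.003343·17.6637 = 0.6000  (Ford)
  w_2 = 0.325557·0.4095 + -0.003343·9.9703 = 0.1000  (Xerox)
Σw_i=1.0000  μᵀw=0.1000
σ²=wᵀΣw=λ₁·μ_p+λ₂ = 0.325557·0.100 + -0.003343 = 0.029213 ≈ 0.0292

Ford (0.6000)


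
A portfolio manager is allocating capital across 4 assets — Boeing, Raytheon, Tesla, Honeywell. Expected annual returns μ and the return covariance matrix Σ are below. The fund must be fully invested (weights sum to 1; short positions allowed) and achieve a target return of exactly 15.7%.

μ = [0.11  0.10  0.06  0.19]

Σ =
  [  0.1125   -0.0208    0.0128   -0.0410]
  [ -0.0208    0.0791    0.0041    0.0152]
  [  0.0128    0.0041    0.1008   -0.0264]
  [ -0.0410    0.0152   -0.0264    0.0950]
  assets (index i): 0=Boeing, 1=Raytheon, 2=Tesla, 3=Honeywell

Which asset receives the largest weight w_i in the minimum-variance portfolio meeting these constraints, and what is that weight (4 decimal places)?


Honeywell (0.6041)

p=Σ⁻¹μ = [2.1894  1.1986  1.0672  3.0497]
q=Σ⁻¹𝟙 = [16.8329  12.7491  12.2839  19.1648]
a=μᵀp=1.004168  b=𝟙ᵀp=7.504889  c=𝟙ᵀq=61.030813  D=ac−b²=4.961806
λ₁=(c·0.157−b)/D = (61.030813·0.157−7.504889)/4.961806 = 0.418587
λ₂=(a−b·0.157)/D = (1.004168−7.504889·0.157)/4.961806 = -0.035088
w* = 0.418587·p + -0.035088·q:
  w_0 = 0.418587·2.1894 + -0.035088·16.8329 = 0.3258  (Boeing)
  w_1 = 0.418587·1.1986 + -0.035088·12.7491 = 0.0544  (Raytheon)
  w_2 = 0.418587·1.0672 + -0.035088·12.2839 = 0.0157  (Tesla)
  w_3 = 0.418587·3.0497 + -0.035088·19.1648 = 0.6041  (Honeywell)
Σw_i=1.0000  μᵀw=0.1570
σ²=wᵀΣw=λ₁·μ_p+λ₂ = 0.418587·0.157 + -0.035088 = 0.030630 ≈ 0.0306


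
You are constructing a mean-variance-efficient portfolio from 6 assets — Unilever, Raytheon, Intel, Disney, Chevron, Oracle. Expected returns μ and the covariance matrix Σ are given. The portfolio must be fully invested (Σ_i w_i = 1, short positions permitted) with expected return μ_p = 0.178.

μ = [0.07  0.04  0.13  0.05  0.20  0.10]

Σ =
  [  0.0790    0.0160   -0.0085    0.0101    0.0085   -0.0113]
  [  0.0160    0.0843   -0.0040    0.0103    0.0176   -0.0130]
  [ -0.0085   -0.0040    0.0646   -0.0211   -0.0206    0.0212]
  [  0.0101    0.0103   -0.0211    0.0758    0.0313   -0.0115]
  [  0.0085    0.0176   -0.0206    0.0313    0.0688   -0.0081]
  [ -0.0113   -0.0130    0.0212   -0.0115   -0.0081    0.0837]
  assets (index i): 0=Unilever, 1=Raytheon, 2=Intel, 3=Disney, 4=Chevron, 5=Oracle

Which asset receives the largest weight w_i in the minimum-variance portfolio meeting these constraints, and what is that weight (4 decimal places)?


Chevron (0.5944)

x=Σ⁻¹μ = [0.9781  -0.2352  3.0581  -0.0612  3.8939  0.8841]
y=Σ⁻¹𝟙 = [12.0510  8.2039  21.9455  13.0767  13.0228  12.3471]
a=μᵀx=1.320736  b=𝟙ᵀx=8.517730  c=𝟙ᵀy=80.646872  D=ac−b²=33.961486
λ₁=(c·0.178−b)/D = (80.646872·0.178−8.517730)/33.961486 = 0.171883
λ₂=(a−b·0.178)/D = (1.320736−8.517730·0.178)/33.961486 = -0.005754
w* = 0.171883·x + -0.005754·y:
  w_0 = 0.171883·0.9781 + -0.005754·12.0510 = 0.0988  (Unilever)
  w_1 = 0.171883·-0.2352 + -0.005754·8.2039 = -0.0876  (Raytheon)
  w_2 = 0.171883·3.0581 + -0.005754·21.9455 = 0.3994  (Intel)
  w_3 = 0.171883·-0.0612 + -0.005754·13.0767 = -0.0858  (Disney)
  w_4 = 0.171883·3.8939 + -0.005754·13.0228 = 0.5944  (Chevron)
  w_5 = 0.171883·0.8841 + -0.005754·12.3471 = 0.0809  (Oracle)
Σw_i=1.0000  μᵀw=0.1780
σ²=wᵀΣw=λ₁·μ_p+λ₂ = 0.171883·0.178 + -0.005754 = 0.024841 ≈ 0.0248


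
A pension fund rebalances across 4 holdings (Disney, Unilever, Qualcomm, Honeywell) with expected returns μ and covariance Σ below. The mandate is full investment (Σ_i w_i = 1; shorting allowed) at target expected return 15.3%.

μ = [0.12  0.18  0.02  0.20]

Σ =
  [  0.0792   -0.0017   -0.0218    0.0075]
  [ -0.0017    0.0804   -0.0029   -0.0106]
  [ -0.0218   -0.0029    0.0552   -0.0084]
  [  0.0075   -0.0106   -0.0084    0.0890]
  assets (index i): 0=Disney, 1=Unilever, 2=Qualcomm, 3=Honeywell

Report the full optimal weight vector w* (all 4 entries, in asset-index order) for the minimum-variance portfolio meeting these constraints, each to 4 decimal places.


0.1940  0.3395  0.1372  0.3293

g=Σ⁻¹μ = [1.7675  2.6720  1.5913  2.5667]
h=Σ⁻¹𝟙 = [19.5556  15.7613  28.8257  14.1858]
a=μᵀg=1.238209  b=𝟙ᵀg=8.597385  c=𝟙ᵀh=78.328441  D=ac−b²=23.071940
λ₁=(c·0.153−b)/D = (78.328441·0.153−8.597385)/23.071940 = 0.146796
λ₂=(a−b·0.153)/D = (1.238209−8.597385·0.153)/23.071940 = -0.003346
w* = 0.146796·g + -0.003346·h:
  w_0 = 0.146796·1.7675 + -0.003346·19.5556 = 0.1940  (Disney)
  w_1 = 0.146796·2.6720 + -0.003346·15.7613 = 0.3395  (Unilever)
  w_2 = 0.146796·1.5913 + -0.003346·28.8257 = 0.1372  (Qualcomm)
  w_3 = 0.146796·2.5667 + -0.003346·14.1858 = 0.3293  (Honeywell)
Σw_i=1.0000  μᵀw=0.1530
σ²=wᵀΣw=λ₁·μ_p+λ₂ = 0.146796·0.153 + -0.003346 = 0.019114 ≈ 0.0191


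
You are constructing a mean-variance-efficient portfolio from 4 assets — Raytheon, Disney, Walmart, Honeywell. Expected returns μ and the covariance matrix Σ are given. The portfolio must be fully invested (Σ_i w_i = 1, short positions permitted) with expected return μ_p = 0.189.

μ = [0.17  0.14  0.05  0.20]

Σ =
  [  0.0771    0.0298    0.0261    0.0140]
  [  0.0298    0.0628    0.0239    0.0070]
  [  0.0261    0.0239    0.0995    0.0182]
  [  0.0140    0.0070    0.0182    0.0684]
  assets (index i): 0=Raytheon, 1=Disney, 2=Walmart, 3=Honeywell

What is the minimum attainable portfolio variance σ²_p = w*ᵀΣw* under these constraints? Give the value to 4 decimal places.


0.0378

x=Σ⁻¹μ = [1.3593  1.5592  -0.7183  2.6773]
y=Σ⁻¹𝟙 = [5.4816  10.5324  4.0056  11.3542]
a=μᵀx=0.948917  b=𝟙ᵀx=4.877529  c=𝟙ᵀy=31.373821  D=ac−b²=5.980871
λ₁=(c·0.189−b)/D = (31.373821·0.189−4.877529)/5.980871 = 0.175915
λ₂=(a−b·0.189)/D = (0.948917−4.877529·0.189)/5.980871 = 0.004525
w* = 0.175915·x + 0.004525·y:
  w_0 = 0.175915·1.3593 + 0.004525·5.4816 = 0.2639  (Raytheon)
  w_1 = 0.175915·1.5592 + 0.004525·10.5324 = 0.3220  (Disney)
  w_2 = 0.175915·-0.7183 + 0.004525·4.0056 = -0.1082  (Walmart)
  w_3 = 0.175915·2.6773 + 0.004525·11.3542 = 0.5224  (Honeywell)
Σw_i=1.0000  μᵀw=0.1890
σ²=wᵀΣw=λ₁·μ_p+λ₂ = 0.175915·0.189 + 0.004525 = 0.037773 ≈ 0.0378


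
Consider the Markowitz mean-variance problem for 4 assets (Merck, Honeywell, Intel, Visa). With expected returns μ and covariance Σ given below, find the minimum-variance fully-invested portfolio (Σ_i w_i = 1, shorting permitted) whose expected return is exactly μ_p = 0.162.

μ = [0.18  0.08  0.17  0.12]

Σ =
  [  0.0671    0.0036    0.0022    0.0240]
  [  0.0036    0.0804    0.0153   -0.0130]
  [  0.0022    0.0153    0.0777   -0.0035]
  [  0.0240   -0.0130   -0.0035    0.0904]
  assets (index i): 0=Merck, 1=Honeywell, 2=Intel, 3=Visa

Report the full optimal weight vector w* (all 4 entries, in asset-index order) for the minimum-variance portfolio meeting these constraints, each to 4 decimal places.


u=Σ⁻¹μ = [2.2588  0.6520  2.0361  0.9003]
v=Σ⁻¹𝟙 = [10.1910  11.6220  10.7634  10.4444]
a=μᵀu=0.912924  b=𝟙ᵀu=5.847251  c=𝟙ᵀv=43.020833  D=ac−b²=5.084405
λ₁=(c·0.162−b)/D = (43.020833·0.162−5.847251)/5.084405 = 0.220699
λ₂=(a−b·0.162)/D = (0.912924−5.847251·0.162)/5.084405 = -0.006752
w* = 0.220699·u + -0.006752·v:
  w_0 = 0.220699·2.2588 + -0.006752·10.1910 = 0.4297  (Merck)
  w_1 = 0.220699·0.6520 + -0.006752·11.6220 = 0.0654  (Honeywell)
  w_2 = 0.220699·2.0361 + -0.006752·10.7634 = 0.3767  (Intel)
  w_3 = 0.220699·0.9003 + -0.006752·10.4444 = 0.1282  (Visa)
Σw_i=1.0000  μᵀw=0.1620
σ²=wᵀΣw=λ₁·μ_p+λ₂ = 0.220699·0.162 + -0.006752 = 0.029001 ≈ 0.0290

0.4297  0.0654  0.3767  0.1282


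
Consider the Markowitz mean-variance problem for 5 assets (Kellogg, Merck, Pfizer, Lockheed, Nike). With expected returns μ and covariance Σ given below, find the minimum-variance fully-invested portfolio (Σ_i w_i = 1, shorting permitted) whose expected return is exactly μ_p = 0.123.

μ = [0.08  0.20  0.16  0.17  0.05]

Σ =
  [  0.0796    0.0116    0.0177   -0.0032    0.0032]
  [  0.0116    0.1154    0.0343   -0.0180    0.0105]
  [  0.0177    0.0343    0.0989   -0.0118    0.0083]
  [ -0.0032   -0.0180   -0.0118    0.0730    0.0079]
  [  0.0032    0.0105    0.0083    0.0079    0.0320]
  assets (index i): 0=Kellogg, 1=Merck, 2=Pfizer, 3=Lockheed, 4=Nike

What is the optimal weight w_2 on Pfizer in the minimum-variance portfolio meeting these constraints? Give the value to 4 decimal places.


0.1213

u=Σ⁻¹μ = [0.5911  1.7815  1.2669  3.0154  -0.1542]
v=Σ⁻¹𝟙 = [9.9942  5.9579  5.9797  14.0536  23.2752]
a=μᵀu=1.111203  b=𝟙ᵀu=6.500730  c=𝟙ᵀv=59.260545  D=ac−b²=23.590993
λ₁=(c·0.123−b)/D = (59.260545·0.123−6.500730)/23.590993 = 0.033416
λ₂=(a−b·0.123)/D = (1.111203−6.500730·0.123)/23.590993 = 0.013209
w* = 0.033416·u + 0.013209·v:
  w_0 = 0.033416·0.5911 + 0.013209·9.9942 = 0.1518  (Kellogg)
  w_1 = 0.033416·1.7815 + 0.013209·5.9579 = 0.1382  (Merck)
  w_2 = 0.033416·1.2669 + 0.013209·5.9797 = 0.1213  (Pfizer)
  w_3 = 0.033416·3.0154 + 0.013209·14.0536 = 0.2864  (Lockheed)
  w_4 = 0.033416·-0.1542 + 0.013209·23.2752 = 0.3023  (Nike)
Σw_i=1.0000  μᵀw=0.1230
σ²=wᵀΣw=λ₁·μ_p+λ₂ = 0.033416·0.123 + 0.013209 = 0.017319 ≈ 0.0173


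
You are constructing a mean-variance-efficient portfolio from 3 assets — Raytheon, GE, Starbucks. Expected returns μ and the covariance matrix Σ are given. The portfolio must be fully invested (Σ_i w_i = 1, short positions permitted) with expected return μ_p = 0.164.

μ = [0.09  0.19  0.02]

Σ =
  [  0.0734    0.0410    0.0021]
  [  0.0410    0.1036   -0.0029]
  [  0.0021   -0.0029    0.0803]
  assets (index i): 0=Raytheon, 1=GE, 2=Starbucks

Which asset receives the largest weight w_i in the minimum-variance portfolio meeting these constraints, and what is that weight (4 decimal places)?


x=Σ⁻¹μ = [0.2416  1.7469  0.3058]
y=Σ⁻¹𝟙 = [9.8633  6.0966  12.4155]
a=μᵀx=0.359776  b=𝟙ᵀx=2.294365  c=𝟙ᵀy=28.375450  D=ac−b²=4.944705
λ₁=(c·0.164−b)/D = (28.375450·0.164−2.294365)/4.944705 = 0.477118
λ₂=(a−b·0.164)/D = (0.359776−2.294365·0.164)/4.944705 = -0.003337
w* = 0.477118·x + -0.003337·y:
  w_0 = 0.477118·0.2416 + -0.003337·9.8633 = 0.0824  (Raytheon)
  w_1 = 0.477118·1.7469 + -0.003337·6.0966 = 0.8131  (GE)
  w_2 = 0.477118·0.3058 + -0.003337·12.4155 = 0.1045  (Starbucks)
Σw_i=1.0000  μᵀw=0.1640
σ²=wᵀΣw=λ₁·μ_p+λ₂ = 0.477118·0.164 + -0.003337 = 0.074911 ≈ 0.0749

GE (0.8131)


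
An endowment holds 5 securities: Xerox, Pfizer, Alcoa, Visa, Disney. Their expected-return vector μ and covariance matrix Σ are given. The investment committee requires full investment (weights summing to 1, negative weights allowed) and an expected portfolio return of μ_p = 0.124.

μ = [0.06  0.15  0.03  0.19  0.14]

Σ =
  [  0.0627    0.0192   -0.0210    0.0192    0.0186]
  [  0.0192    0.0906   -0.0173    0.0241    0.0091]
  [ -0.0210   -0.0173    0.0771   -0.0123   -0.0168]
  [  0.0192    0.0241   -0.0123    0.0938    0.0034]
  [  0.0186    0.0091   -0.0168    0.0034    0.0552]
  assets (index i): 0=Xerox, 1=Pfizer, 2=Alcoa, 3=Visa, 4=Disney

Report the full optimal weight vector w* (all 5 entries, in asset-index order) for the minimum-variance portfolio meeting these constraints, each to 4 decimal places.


p=Σ⁻¹μ = [-0.3196  1.2303  1.4813  1.8685  2.7768]
q=Σ⁻¹𝟙 = [13.1485  8.7403  23.9647  8.1765  19.0346]
a=μᵀp=0.953574  b=𝟙ᵀp=7.037267  c=𝟙ᵀq=73.064561  D=ac−b²=20.149344
λ₁=(c·0.124−b)/D = (73.064561·0.124−7.037267)/20.149344 = 0.100387
λ₂=(a−b·0.124)/D = (0.953574−7.037267·0.124)/20.149344 = 0.004018
w* = 0.100387·p + 0.004018·q:
  w_0 = 0.100387·-0.3196 + 0.004018·13.1485 = 0.0207  (Xerox)
  w_1 = 0.100387·1.2303 + 0.004018·8.7403 = 0.1586  (Pfizer)
  w_2 = 0.100387·1.4813 + 0.004018·23.9647 = 0.2450  (Alcoa)
  w_3 = 0.100387·1.8685 + 0.004018·8.1765 = 0.2204  (Visa)
  w_4 = 0.100387·2.7768 + 0.004018·19.0346 = 0.3552  (Disney)
Σw_i=1.0000  μᵀw=0.1240
σ²=wᵀΣw=λ₁·μ_p+λ₂ = 0.100387·0.124 + 0.004018 = 0.016466 ≈ 0.0165

0.0207  0.1586  0.2450  0.2204  0.3552


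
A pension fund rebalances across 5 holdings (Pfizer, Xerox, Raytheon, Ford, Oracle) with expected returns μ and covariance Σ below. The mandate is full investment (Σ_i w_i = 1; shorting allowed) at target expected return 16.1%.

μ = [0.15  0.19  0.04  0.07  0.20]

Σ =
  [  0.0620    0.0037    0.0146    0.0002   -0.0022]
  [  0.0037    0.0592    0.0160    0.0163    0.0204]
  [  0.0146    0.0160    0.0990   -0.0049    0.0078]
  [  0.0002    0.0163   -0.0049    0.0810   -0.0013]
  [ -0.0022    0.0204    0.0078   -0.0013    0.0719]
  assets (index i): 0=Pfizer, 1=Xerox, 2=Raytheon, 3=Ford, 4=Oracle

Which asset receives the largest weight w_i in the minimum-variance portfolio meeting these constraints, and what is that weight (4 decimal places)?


u=Σ⁻¹μ = [2.4771  2.2953  -0.4909  0.4029  2.2667]
v=Σ⁻¹𝟙 = [14.5769  6.9791  6.4558  11.4865  11.8814]
a=μᵀu=1.269582  b=𝟙ᵀu=6.951123  c=𝟙ᵀv=51.379602  D=ac−b²=16.912536
λ₁=(c·0.161−b)/D = (51.379602·0.161−6.951123)/16.912536 = 0.078107
λ₂=(a−b·0.161)/D = (1.269582−6.951123·0.161)/16.912536 = 0.008896
w* = 0.078107·u + 0.008896·v:
  w_0 = 0.078107·2.4771 + 0.008896·14.5769 = 0.3232  (Pfizer)
  w_1 = 0.078107·2.2953 + 0.008896·6.9791 = 0.2414  (Xerox)
  w_2 = 0.078107·-0.4909 + 0.008896·6.4558 = 0.0191  (Raytheon)
  w_3 = 0.078107·0.4029 + 0.008896·11.4865 = 0.1336  (Ford)
  w_4 = 0.078107·2.2667 + 0.008896·11.8814 = 0.2827  (Oracle)
Σw_i=1.0000  μᵀw=0.1610
σ²=wᵀΣw=λ₁·μ_p+λ₂ = 0.078107·0.161 + 0.008896 = 0.021471 ≈ 0.0215

Pfizer (0.3232)


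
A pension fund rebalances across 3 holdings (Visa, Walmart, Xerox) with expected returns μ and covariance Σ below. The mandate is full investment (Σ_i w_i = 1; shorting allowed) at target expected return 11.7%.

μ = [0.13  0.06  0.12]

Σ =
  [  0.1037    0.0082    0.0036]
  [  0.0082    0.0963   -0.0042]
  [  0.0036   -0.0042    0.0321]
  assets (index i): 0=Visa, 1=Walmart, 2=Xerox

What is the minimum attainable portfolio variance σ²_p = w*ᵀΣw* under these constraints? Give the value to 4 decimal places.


0.0221

g=Σ⁻¹μ = [1.0700  0.6937  3.7091]
h=Σ⁻¹𝟙 = [7.6620  11.1164  31.7478]
a=μᵀg=0.625812  b=𝟙ᵀg=5.472791  c=𝟙ᵀh=50.526306  D=ac−b²=1.668545
λ₁=(c·0.117−b)/D = (50.526306·0.117−5.472791)/1.668545 = 0.262976
λ₂=(a−b·0.117)/D = (0.625812−5.472791·0.117)/1.668545 = -0.008693
w* = 0.262976·g + -0.008693·h:
  w_0 = 0.262976·1.0700 + -0.008693·7.6620 = 0.2148  (Visa)
  w_1 = 0.262976·0.6937 + -0.008693·11.1164 = 0.0858  (Walmart)
  w_2 = 0.262976·3.7091 + -0.008693·31.7478 = 0.6994  (Xerox)
Σw_i=1.0000  μᵀw=0.1170
σ²=wᵀΣw=λ₁·μ_p+λ₂ = 0.262976·0.117 + -0.008693 = 0.022075 ≈ 0.0221


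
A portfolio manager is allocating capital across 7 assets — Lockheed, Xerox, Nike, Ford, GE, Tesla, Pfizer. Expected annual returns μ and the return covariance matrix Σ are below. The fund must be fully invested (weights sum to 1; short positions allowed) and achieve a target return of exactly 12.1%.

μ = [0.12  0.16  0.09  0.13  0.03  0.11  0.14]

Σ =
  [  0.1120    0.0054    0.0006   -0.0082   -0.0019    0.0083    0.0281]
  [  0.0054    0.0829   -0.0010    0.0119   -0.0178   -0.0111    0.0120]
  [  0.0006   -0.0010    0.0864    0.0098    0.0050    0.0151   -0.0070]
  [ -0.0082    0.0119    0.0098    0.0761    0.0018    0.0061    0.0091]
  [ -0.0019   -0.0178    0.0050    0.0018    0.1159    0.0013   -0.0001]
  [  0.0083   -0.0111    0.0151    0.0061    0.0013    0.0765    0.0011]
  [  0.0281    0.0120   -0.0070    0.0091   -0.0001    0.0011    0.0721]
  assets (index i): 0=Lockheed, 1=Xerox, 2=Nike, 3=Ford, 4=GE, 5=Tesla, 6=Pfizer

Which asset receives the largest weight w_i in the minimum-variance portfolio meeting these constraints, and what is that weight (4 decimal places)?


x=Σ⁻¹μ = [0.6411  1.8370  0.7703  1.1143  0.4867  1.3670  1.3001]
y=Σ⁻¹𝟙 = [5.9079  12.9950  8.8577  8.3542  10.0866  11.6004  9.0469]
a=μᵀx=0.932029  b=𝟙ᵀx=7.516585  c=𝟙ᵀy=66.848619  D=ac−b²=5.805807
λ₁=(c·0.121−b)/D = (66.848619·0.121−7.516585)/5.805807 = 0.098539
λ₂=(a−b·0.121)/D = (0.932029−7.516585·0.121)/5.805807 = 0.003879
w* = 0.098539·x + 0.003879·y:
  w_0 = 0.098539·0.6411 + 0.003879·5.9079 = 0.0861  (Lockheed)
  w_1 = 0.098539·1.8370 + 0.003879·12.9950 = 0.2314  (Xerox)
  w_2 = 0.098539·0.7703 + 0.003879·8.8577 = 0.1103  (Nike)
  w_3 = 0.098539·1.1143 + 0.003879·8.3542 = 0.1422  (Ford)
  w_4 = 0.098539·0.4867 + 0.003879·10.0866 = 0.0871  (GE)
  w_5 = 0.098539·1.3670 + 0.003879·11.6004 = 0.1797  (Tesla)
  w_6 = 0.098539·1.3001 + 0.003879·9.0469 = 0.1632  (Pfizer)
Σw_i=1.0000  μᵀw=0.1210
σ²=wᵀΣw=λ₁·μ_p+λ₂ = 0.098539·0.121 + 0.003879 = 0.015802 ≈ 0.0158

Xerox (0.2314)


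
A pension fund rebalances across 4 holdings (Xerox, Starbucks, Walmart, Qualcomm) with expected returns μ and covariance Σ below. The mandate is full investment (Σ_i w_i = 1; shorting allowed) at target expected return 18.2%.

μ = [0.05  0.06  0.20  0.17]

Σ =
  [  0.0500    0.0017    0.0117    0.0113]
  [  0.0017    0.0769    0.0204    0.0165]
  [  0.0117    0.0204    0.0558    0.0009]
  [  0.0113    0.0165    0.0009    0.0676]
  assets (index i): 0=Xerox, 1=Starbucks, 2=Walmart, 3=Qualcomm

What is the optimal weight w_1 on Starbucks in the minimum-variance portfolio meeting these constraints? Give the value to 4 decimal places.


u=Σ⁻¹μ = [-0.5207  -0.8502  3.9598  2.7566]
v=Σ⁻¹𝟙 = [14.5784  7.2489  12.0461  10.4263]
a=μᵀu=1.183533  b=𝟙ᵀu=5.345534  c=𝟙ᵀv=44.299685  D=ac−b²=23.855413
λ₁=(c·0.182−b)/D = (44.299685·0.182−5.345534)/23.855413 = 0.113895
λ₂=(a−b·0.182)/D = (1.183533−5.345534·0.182)/23.855413 = 0.008830
w* = 0.113895·u + 0.008830·v:
  w_0 = 0.113895·-0.5207 + 0.008830·14.5784 = 0.0694  (Xerox)
  w_1 = 0.113895·-0.8502 + 0.008830·7.2489 = -0.0328  (Starbucks)
  w_2 = 0.113895·3.9598 + 0.008830·12.0461 = 0.5574  (Walmart)
  w_3 = 0.113895·2.7566 + 0.008830·10.4263 = 0.4060  (Qualcomm)
Σw_i=1.0000  μᵀw=0.1820
σ²=wᵀΣw=λ₁·μ_p+λ₂ = 0.113895·0.182 + 0.008830 = 0.029559 ≈ 0.0296

-0.0328


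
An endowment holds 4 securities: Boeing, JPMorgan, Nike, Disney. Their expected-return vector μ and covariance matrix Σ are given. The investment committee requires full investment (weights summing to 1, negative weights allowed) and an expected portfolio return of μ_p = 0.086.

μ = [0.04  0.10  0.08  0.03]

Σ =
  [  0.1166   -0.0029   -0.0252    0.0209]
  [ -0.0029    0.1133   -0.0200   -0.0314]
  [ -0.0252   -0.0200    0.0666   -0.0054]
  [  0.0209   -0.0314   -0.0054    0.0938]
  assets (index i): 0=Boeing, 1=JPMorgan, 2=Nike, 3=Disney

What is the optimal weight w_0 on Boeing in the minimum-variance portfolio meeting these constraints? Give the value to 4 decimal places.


g=Σ⁻¹μ = [0.6628  1.4584  1.9526  0.7728]
h=Σ⁻¹𝟙 = [11.8992  18.0712  26.2064  15.5678]
a=μᵀg=0.351748  b=𝟙ᵀg=4.846632  c=𝟙ᵀh=71.744542  D=ac−b²=1.746148
λ₁=(c·0.086−b)/D = (71.744542·0.086−4.846632)/1.746148 = 0.757896
λ₂=(a−b·0.086)/D = (0.351748−4.846632·0.086)/1.746148 = -0.037261
w* = 0.757896·g + -0.037261·h:
  w_0 = 0.757896·0.6628 + -0.037261·11.8992 = 0.0590  (Boeing)
  w_1 = 0.757896·1.4584 + -0.037261·18.0712 = 0.4320  (JPMorgan)
  w_2 = 0.757896·1.9526 + -0.037261·26.2064 = 0.5034  (Nike)
  w_3 = 0.757896·0.7728 + -0.037261·15.5678 = 0.0056  (Disney)
Σw_i=1.0000  μᵀw=0.0860
σ²=wᵀΣw=λ₁·μ_p+λ₂ = 0.757896·0.086 + -0.037261 = 0.027918 ≈ 0.0279

0.0590


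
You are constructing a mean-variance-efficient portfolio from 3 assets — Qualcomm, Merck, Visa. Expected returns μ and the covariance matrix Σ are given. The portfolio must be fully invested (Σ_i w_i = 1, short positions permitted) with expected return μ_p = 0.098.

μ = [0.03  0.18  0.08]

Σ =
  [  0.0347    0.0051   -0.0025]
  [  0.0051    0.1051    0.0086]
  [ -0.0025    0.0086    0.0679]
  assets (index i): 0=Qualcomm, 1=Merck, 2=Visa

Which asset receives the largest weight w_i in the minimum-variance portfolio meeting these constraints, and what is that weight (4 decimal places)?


Merck (0.3533)

x=Σ⁻¹μ = [0.7021  1.5966  1.0018]
y=Σ⁻¹𝟙 = [28.8802  6.8926  14.9179]
a=μᵀx=0.388598  b=𝟙ᵀx=3.300512  c=𝟙ᵀy=50.690701  D=ac−b²=8.804945
λ₁=(c·0.098−b)/D = (50.690701·0.098−3.300512)/8.804945 = 0.189345
λ₂=(a−b·0.098)/D = (0.388598−3.300512·0.098)/8.804945 = 0.007399
w* = 0.189345·x + 0.007399·y:
  w_0 = 0.189345·0.7021 + 0.007399·28.8802 = 0.3466  (Qualcomm)
  w_1 = 0.189345·1.5966 + 0.007399·6.8926 = 0.3533  (Merck)
  w_2 = 0.189345·1.0018 + 0.007399·14.9179 = 0.3001  (Visa)
Σw_i=1.0000  μᵀw=0.0980
σ²=wᵀΣw=λ₁·μ_p+λ₂ = 0.189345·0.098 + 0.007399 = 0.025955 ≈ 0.0260


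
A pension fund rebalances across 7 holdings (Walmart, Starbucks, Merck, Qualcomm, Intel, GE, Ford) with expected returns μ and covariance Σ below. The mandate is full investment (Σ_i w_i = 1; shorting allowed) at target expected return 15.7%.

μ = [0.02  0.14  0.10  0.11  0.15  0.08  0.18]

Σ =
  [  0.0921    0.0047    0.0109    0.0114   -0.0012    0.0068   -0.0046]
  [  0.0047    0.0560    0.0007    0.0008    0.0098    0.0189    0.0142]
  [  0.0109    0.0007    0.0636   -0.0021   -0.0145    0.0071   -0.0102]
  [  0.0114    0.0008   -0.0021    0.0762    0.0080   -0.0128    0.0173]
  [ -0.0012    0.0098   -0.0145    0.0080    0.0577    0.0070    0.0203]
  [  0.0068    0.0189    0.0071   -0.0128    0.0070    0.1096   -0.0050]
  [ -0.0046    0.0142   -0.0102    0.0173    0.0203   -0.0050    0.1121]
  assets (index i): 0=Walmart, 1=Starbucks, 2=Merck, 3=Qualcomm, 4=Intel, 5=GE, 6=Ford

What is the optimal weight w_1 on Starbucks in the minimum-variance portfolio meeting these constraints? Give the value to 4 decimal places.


p=Σ⁻¹μ = [-0.2197  1.6986  2.2850  1.1022  2.3322  0.3286  1.0117]
q=Σ⁻¹𝟙 = [6.8122  10.6665  18.6636  10.6321  16.2992  6.0921  5.2265]
a=μᵀp=1.141362  b=𝟙ᵀp=8.538466  c=𝟙ᵀq=74.392225  D=ac−b²=12.003045
λ₁=(c·0.157−b)/D = (74.392225·0.157−8.538466)/12.003045 = 0.261693
λ₂=(a−b·0.157)/D = (1.141362−8.538466·0.157)/12.003045 = -0.016594
w* = 0.261693·p + -0.016594·q:
  w_0 = 0.261693·-0.2197 + -0.016594·6.8122 = -0.1705  (Walmart)
  w_1 = 0.261693·1.6986 + -0.016594·10.6665 = 0.2675  (Starbucks)
  w_2 = 0.261693·2.2850 + -0.016594·18.6636 = 0.2883  (Merck)
  w_3 = 0.261693·1.1022 + -0.016594·10.6321 = 0.1120  (Qualcomm)
  w_4 = 0.261693·2.3322 + -0.016594·16.2992 = 0.3399  (Intel)
  w_5 = 0.261693·0.3286 + -0.016594·6.0921 = -0.0151  (GE)
  w_6 = 0.261693·1.0117 + -0.016594·5.2265 = 0.1780  (Ford)
Σw_i=1.0000  μᵀw=0.1570
σ²=wᵀΣw=λ₁·μ_p+λ₂ = 0.261693·0.157 + -0.016594 = 0.024492 ≈ 0.0245

0.2675
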